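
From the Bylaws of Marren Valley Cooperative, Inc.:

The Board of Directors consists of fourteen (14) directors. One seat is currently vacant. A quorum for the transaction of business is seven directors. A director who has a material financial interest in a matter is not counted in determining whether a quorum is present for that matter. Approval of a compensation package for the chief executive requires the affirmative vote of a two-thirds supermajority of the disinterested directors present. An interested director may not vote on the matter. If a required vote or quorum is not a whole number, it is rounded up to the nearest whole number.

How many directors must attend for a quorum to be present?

The quorum is fixed at 7.

7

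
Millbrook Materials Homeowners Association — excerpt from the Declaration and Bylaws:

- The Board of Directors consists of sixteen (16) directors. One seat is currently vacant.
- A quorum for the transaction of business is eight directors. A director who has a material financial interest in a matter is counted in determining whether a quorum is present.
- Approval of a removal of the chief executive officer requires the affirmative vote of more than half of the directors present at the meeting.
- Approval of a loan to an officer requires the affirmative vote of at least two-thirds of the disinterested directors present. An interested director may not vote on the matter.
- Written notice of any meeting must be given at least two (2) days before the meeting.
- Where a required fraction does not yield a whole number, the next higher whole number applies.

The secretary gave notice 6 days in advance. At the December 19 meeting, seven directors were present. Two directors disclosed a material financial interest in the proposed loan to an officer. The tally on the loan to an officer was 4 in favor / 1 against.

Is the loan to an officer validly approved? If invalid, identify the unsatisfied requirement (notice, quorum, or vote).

Invalid — quorum requirement not satisfied.

Notice: 6 days given; 2 required (6 ≥ 2). Satisfied.
Quorum: 7 present (interested directors count toward quorum); quorum is 8. Not satisfied.
Vote: the loan to an officer requires two-thirds of the disinterested directors present (7 − 2 = 5). 2/3 of 5 = 3.33, rounded up to 4, so 4 affirmative votes are needed; 4 voted in favor. Satisfied. (Moot — without a quorum no business can be validly transacted.)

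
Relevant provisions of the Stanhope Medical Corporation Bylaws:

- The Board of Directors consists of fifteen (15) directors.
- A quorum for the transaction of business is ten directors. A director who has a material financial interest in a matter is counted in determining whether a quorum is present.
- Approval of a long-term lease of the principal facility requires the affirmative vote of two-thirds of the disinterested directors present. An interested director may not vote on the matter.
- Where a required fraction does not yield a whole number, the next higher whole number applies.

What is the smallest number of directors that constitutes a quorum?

The quorum is fixed at 10.

10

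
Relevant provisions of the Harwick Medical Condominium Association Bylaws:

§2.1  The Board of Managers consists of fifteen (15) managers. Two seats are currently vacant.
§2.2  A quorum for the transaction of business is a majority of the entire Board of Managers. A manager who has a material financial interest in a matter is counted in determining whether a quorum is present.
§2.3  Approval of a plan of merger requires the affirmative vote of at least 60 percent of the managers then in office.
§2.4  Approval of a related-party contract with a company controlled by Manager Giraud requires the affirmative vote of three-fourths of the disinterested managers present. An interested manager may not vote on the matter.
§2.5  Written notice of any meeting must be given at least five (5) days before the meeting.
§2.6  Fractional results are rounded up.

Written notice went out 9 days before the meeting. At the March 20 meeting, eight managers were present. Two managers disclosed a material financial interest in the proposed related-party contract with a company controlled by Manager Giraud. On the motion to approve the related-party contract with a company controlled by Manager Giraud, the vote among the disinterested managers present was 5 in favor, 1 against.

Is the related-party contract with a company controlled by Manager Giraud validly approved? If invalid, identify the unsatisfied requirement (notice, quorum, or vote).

Notice: 9 days given; 5 required (9 ≥ 5). Satisfied.
Quorum: 8 present (interested managers count toward quorum); quorum is 8. Satisfied.
Vote: the related-party contract with a company controlled by Manager Giraud requires three-fourths of the disinterested managers present (8 − 2 = 6). 3/4 of 6 = 4.50, rounded up to 5, so 5 affirmative votes are needed; 5 voted in favor. Satisfied.

Valid — all requirements satisfied.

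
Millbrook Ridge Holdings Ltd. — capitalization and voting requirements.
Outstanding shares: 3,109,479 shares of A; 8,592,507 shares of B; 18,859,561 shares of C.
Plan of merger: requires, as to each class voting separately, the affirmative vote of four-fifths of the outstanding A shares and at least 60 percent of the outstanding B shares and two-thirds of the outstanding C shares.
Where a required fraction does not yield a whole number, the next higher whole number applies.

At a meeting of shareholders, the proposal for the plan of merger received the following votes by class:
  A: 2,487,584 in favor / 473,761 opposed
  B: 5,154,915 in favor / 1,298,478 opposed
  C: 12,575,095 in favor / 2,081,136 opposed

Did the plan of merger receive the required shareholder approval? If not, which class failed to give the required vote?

Not approved — the B shares did not give the required vote.

A: 4/5 of 3109479 = 2487583.20, rounded up to 2487584; 2,487,584 required, 2,487,584 in favor — approved.
B: 3/5 of 8592507 = 5155504.20, rounded up to 5155505; 5,155,505 required, 5,154,915 in favor — not approved.
C: 2/3 of 18859561 = 12573040.67, rounded up to 12573041; 12,573,041 required, 12,575,095 in favor — approved.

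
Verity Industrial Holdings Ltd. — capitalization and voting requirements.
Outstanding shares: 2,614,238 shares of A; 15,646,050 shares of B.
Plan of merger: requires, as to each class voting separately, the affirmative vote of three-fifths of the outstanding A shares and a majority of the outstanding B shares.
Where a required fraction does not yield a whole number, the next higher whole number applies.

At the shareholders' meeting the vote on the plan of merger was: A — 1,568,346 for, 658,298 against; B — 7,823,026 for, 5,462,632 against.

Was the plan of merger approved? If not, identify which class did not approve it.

Not approved — the A shares did not give the required vote.

A: 3/5 of 2614238 = 1568542.80, rounded up to 1568543; 1,568,543 required, 1,568,346 in favor — not approved.
B: a majority of 15646050 is 7823026; 7,823,026 required, 7,823,026 in favor — approved.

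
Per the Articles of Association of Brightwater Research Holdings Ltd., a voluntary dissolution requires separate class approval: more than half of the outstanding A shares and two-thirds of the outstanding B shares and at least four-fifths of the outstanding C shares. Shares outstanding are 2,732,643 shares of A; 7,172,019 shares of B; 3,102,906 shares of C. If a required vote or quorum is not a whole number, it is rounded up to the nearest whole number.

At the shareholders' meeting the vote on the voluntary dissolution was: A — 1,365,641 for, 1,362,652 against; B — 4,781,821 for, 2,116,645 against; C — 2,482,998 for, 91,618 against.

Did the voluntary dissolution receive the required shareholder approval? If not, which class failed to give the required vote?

A: a majority of 2732643 is 1366322; 1,366,322 required, 1,365,641 in favor — not approved.
B: 2/3 of 7172019 = 4781346; 4,781,346 required, 4,781,821 in favor — approved.
C: 4/5 of 3102906 = 2482324.80, rounded up to 2482325; 2,482,325 required, 2,482,998 in favor — approved.

Not approved — the A shares did not give the required vote.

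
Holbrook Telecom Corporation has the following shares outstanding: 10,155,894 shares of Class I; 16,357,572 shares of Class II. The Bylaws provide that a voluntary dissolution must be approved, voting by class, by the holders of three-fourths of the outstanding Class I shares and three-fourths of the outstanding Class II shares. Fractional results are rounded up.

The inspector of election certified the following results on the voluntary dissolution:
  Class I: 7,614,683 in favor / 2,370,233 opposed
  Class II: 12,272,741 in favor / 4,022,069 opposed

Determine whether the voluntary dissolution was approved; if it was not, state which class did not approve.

Not approved — the Class I shares did not give the required vote.

Class I: 3/4 of 10155894 = 7616920.50, rounded up to 7616921; 7,616,921 required, 7,614,683 in favor — not approved.
Class II: 3/4 of 16357572 = 12268179; 12,268,179 required, 12,272,741 in favor — approved.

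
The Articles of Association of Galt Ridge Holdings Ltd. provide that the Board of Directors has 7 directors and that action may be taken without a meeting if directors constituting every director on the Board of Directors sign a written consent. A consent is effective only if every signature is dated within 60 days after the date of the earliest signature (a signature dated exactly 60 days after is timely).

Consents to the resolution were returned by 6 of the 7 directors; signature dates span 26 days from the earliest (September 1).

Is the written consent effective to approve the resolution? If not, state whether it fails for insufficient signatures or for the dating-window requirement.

Not effective — insufficient signatures.

Signatures required: every one of 7 — unanimous means all 7, so 7 needed; 6 signed. Insufficient.
Dating window: the latest signature is 26 days after the earliest; the limit is 60 days. Within the window.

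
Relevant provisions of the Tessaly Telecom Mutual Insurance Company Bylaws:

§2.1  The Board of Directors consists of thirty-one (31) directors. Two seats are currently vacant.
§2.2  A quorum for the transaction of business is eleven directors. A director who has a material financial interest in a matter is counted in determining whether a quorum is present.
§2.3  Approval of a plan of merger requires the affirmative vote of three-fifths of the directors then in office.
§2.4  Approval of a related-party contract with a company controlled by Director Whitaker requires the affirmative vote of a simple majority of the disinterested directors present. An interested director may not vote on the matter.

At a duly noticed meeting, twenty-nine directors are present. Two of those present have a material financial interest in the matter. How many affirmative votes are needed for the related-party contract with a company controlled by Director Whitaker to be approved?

The related-party contract with a company controlled by Director Whitaker requires a majority of the disinterested directors present (29 − 2 = 27).
A majority of 27 is 14.

14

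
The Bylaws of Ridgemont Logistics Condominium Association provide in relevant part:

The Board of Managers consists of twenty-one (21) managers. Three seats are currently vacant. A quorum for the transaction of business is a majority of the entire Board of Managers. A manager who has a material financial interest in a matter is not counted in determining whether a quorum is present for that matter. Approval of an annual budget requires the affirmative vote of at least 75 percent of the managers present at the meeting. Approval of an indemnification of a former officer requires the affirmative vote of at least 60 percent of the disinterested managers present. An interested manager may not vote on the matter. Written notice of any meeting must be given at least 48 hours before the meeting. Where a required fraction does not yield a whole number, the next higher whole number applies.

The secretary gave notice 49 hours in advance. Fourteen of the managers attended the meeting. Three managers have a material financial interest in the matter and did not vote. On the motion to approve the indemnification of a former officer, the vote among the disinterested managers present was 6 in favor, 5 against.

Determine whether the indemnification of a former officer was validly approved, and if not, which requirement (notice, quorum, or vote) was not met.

Invalid — vote requirement not satisfied.

Notice: 49 hours given; 48 required (49 ≥ 48). Satisfied.
Quorum: 14 present, but the 3 interested managers do not count, leaving 11. Quorum is 11. Satisfied.
Vote: the indemnification of a former officer requires three-fifths of the disinterested managers present (14 − 3 = 11). 3/5 of 11 = 6.60, rounded up to 7, so 7 affirmative votes are needed; 6 voted in favor. Not satisfied.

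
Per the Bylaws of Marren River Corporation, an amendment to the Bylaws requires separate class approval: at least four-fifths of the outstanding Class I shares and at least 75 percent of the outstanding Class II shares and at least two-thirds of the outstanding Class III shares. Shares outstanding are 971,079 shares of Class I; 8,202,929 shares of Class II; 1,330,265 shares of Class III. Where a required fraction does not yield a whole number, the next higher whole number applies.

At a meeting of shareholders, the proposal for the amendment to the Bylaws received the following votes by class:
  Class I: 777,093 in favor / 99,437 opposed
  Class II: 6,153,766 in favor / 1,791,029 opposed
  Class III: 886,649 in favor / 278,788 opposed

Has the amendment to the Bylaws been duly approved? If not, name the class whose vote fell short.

Not approved — the Class III shares did not give the required vote.

Class I: 4/5 of 971079 = 776863.20, rounded up to 776864; 776,864 required, 777,093 in favor — approved.
Class II: 3/4 of 8202929 = 6152196.75, rounded up to 6152197; 6,152,197 required, 6,153,766 in favor — approved.
Class III: 2/3 of 1330265 = 886843.33, rounded up to 886844; 886,844 required, 886,649 in favor — not approved.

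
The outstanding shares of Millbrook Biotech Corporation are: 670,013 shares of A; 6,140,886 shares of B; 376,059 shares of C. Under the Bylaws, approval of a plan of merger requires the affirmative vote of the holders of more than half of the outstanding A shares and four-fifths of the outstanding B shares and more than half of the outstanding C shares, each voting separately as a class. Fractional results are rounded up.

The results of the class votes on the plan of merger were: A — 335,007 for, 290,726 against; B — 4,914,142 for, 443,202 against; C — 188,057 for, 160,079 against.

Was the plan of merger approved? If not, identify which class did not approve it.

A: a majority of 670013 is 335007; 335,007 required, 335,007 in favor — approved.
B: 4/5 of 6140886 = 4912708.80, rounded up to 4912709; 4,912,709 required, 4,914,142 in favor — approved.
C: a majority of 376059 is 188030; 188,030 required, 188,057 in favor — approved.

Approved — every class gave the required vote.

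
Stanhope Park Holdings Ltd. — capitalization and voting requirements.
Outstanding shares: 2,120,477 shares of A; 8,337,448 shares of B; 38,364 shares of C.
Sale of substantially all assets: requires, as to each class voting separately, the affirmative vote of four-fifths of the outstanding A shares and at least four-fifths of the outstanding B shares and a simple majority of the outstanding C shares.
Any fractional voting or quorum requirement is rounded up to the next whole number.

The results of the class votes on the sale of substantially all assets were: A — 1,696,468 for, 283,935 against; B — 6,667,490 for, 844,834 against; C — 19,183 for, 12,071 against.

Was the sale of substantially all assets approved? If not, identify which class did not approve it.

A: 4/5 of 2120477 = 1696381.60, rounded up to 1696382; 1,696,382 required, 1,696,468 in favor — approved.
B: 4/5 of 8337448 = 6669958.40, rounded up to 6669959; 6,669,959 required, 6,667,490 in favor — not approved.
C: a majority of 38364 is 19183; 19,183 required, 19,183 in favor — approved.

Not approved — the B shares did not give the required vote.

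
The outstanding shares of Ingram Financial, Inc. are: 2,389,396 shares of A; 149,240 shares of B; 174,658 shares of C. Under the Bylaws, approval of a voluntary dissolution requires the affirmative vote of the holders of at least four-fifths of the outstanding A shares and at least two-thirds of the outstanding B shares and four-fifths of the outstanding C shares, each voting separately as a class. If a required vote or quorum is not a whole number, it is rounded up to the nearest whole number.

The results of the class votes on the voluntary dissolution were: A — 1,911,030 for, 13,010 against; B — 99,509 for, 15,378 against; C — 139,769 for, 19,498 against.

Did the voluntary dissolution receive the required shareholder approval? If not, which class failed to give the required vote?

A: 4/5 of 2389396 = 1911516.80, rounded up to 1911517; 1,911,517 required, 1,911,030 in favor — not approved.
B: 2/3 of 149240 = 99493.33, rounded up to 99494; 99,494 required, 99,509 in favor — approved.
C: 4/5 of 174658 = 139726.40, rounded up to 139727; 139,727 required, 139,769 in favor — approved.

Not approved — the A shares did not give the required vote.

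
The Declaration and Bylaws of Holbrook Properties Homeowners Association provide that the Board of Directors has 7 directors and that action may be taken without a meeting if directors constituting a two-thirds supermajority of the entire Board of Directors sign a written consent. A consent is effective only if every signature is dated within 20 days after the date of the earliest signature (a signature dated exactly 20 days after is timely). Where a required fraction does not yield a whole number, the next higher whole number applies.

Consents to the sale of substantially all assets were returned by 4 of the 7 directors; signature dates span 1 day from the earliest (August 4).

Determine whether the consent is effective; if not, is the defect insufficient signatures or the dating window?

Not effective — insufficient signatures.

Signatures required: a two-thirds supermajority of 7 — 2/3 of 7 = 4.67, rounded up to 5, so 5 needed; 4 signed. Insufficient.
Dating window: the latest signature is 1 day after the earliest; the limit is 20 days. Within the window.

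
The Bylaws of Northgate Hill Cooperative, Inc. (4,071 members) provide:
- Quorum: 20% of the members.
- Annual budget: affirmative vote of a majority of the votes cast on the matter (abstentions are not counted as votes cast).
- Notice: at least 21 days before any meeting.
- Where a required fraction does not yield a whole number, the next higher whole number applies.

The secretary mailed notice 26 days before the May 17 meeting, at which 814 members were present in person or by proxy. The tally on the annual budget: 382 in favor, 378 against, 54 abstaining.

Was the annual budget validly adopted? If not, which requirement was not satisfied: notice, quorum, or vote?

Notice: 26 days given; 21 required. Satisfied.
Quorum: 20% of 4,071 = 814.20, rounded up to 815; 814 present. Not satisfied.
Vote: requires a majority of the votes cast (814 − 54 abstaining = 760); a majority of 760 is 381, so 381 needed; 382 in favor. Satisfied.

Invalid — quorum requirement not satisfied.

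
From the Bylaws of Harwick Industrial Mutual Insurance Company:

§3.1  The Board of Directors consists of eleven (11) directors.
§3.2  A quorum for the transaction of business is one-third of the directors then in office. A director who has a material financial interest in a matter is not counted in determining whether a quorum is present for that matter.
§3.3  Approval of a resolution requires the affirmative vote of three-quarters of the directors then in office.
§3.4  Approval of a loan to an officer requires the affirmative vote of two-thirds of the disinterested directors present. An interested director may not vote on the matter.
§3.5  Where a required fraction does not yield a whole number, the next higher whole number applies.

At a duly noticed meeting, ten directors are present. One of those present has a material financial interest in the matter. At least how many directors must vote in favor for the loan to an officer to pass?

6

The loan to an officer requires two-thirds of the disinterested directors present (10 − 1 = 9).
2/3 of 9 = 6.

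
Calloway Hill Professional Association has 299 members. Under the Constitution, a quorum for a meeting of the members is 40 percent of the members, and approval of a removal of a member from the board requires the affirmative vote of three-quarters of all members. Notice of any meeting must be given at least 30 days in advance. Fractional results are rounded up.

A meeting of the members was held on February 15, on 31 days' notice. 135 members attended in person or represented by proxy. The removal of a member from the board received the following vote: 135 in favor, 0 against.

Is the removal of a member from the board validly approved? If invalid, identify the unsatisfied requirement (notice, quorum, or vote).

Notice: 31 days given; 30 required. Satisfied.
Quorum: 40% of 299 = 119.60, rounded up to 120; 135 present. Satisfied.
Vote: requires three-fourths of all members (299); 3/4 of 299 = 224.25, rounded up to 225, so 225 needed; 135 in favor. Not satisfied.

Invalid — vote requirement not satisfied.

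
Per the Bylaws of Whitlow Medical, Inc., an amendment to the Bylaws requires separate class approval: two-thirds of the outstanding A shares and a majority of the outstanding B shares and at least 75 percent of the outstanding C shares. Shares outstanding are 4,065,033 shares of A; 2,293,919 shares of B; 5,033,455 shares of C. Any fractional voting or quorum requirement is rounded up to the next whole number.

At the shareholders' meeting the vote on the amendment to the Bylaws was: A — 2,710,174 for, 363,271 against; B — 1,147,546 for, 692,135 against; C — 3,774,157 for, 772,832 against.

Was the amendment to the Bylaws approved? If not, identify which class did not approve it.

Not approved — the C shares did not give the required vote.

A: 2/3 of 4065033 = 2710022; 2,710,022 required, 2,710,174 in favor — approved.
B: a majority of 2293919 is 1146960; 1,146,960 required, 1,147,546 in favor — approved.
C: 3/4 of 5033455 = 3775091.25, rounded up to 3775092; 3,775,092 required, 3,774,157 in favor — not approved.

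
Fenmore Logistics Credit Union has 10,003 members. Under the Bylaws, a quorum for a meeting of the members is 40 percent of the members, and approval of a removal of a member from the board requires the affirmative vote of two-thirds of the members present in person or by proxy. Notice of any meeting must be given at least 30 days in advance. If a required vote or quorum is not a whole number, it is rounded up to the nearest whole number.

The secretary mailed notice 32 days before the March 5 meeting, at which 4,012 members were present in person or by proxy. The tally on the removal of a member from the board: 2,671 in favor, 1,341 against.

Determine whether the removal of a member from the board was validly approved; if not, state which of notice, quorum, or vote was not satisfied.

Invalid — vote requirement not satisfied.

Notice: 32 days given; 30 required. Satisfied.
Quorum: 40% of 10,003 = 4,001.20, rounded up to 4,002; 4,012 present. Satisfied.
Vote: requires two-thirds of those present (4,012); 2/3 of 4012 = 2674.67, rounded up to 2675, so 2,675 needed; 2,671 in favor. Not satisfied.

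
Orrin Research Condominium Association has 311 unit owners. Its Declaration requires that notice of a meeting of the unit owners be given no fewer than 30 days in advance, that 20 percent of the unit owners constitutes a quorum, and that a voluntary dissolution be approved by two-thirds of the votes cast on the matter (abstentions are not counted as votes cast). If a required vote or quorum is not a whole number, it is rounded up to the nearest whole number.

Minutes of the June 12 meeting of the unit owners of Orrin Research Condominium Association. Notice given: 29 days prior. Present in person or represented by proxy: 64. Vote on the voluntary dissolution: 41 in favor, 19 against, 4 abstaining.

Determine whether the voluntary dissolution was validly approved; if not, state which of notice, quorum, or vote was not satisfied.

Notice: 29 days given; 30 required. Not satisfied.
Quorum: 20% of 311 = 62.20, rounded up to 63; 64 present. Satisfied.
Vote: requires two-thirds of the votes cast (64 − 4 abstaining = 60); 2/3 of 60 = 40, so 40 needed; 41 in favor. Satisfied.

Invalid — notice requirement not satisfied.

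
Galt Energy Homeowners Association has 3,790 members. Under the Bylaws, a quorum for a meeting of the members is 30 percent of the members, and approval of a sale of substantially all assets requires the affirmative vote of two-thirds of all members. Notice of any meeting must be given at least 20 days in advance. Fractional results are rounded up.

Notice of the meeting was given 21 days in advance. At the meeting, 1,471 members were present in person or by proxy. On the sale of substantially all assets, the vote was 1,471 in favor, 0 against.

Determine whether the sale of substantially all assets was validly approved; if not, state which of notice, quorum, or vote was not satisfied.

Notice: 21 days given; 20 required. Satisfied.
Quorum: 30% of 3,790 = 1,137; 1,471 present. Satisfied.
Vote: requires two-thirds of all members (3,790); 2/3 of 3790 = 2526.67, rounded up to 2527, so 2,527 needed; 1,471 in favor. Not satisfied.

Invalid — vote requirement not satisfied.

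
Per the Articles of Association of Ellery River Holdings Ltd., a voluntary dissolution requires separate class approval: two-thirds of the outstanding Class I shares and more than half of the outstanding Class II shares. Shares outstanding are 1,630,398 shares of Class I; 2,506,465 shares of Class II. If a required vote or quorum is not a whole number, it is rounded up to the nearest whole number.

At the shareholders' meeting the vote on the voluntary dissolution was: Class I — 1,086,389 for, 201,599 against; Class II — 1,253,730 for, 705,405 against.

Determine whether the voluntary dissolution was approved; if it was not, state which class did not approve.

Class I: 2/3 of 1630398 = 1086932; 1,086,932 required, 1,086,389 in favor — not approved.
Class II: a majority of 2506465 is 1253233; 1,253,233 required, 1,253,730 in favor — approved.

Not approved — the Class I shares did not give the required vote.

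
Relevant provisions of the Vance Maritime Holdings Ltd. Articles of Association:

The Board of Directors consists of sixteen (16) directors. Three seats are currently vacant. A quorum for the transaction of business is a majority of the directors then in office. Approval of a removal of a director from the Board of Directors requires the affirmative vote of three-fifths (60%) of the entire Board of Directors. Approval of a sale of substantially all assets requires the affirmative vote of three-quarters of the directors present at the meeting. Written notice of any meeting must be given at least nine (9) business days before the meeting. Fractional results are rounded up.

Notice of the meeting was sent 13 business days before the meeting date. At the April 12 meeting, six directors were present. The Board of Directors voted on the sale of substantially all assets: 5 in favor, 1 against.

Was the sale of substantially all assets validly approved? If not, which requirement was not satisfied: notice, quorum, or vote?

Notice: 13 business days given; 9 required (13 ≥ 9). Satisfied.
Quorum: 6 present; quorum is 7. Not satisfied.
Vote: the sale of substantially all assets requires three-fourths of the directors present (6). 3/4 of 6 = 4.50, rounded up to 5, so 5 affirmative votes are needed; 5 voted in favor. Satisfied. (Moot — without a quorum no business can be validly transacted.)

Invalid — quorum requirement not satisfied.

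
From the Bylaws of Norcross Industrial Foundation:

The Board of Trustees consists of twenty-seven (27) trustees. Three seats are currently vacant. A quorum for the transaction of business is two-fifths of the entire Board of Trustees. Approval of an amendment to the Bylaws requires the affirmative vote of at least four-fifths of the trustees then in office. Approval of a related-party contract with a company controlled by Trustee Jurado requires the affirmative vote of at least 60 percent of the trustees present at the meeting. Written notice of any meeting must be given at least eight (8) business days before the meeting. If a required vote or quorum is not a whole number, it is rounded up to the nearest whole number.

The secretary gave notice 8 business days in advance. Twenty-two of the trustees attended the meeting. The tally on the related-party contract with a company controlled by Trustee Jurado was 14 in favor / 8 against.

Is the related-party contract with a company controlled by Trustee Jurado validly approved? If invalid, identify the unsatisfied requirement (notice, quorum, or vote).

Notice: 8 business days given; 8 required (8 ≥ 8). Satisfied.
Quorum: 22 present; quorum is 11. Satisfied.
Vote: the related-party contract with a company controlled by Trustee Jurado requires three-fifths of the trustees present (22). 3/5 of 22 = 13.20, rounded up to 14, so 14 affirmative votes are needed; 14 voted in favor. Satisfied.

Valid — all requirements satisfied.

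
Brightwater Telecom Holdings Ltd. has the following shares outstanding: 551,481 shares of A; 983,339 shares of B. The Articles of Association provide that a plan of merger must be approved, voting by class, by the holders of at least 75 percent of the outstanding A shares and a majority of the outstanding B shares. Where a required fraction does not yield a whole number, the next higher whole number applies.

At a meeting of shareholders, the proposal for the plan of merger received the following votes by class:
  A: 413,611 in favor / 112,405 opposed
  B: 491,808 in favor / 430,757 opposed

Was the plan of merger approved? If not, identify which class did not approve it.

Approved — every class gave the required vote.

A: 3/4 of 551481 = 413610.75, rounded up to 413611; 413,611 required, 413,611 in favor — approved.
B: a majority of 983339 is 491670; 491,670 required, 491,808 in favor — approved.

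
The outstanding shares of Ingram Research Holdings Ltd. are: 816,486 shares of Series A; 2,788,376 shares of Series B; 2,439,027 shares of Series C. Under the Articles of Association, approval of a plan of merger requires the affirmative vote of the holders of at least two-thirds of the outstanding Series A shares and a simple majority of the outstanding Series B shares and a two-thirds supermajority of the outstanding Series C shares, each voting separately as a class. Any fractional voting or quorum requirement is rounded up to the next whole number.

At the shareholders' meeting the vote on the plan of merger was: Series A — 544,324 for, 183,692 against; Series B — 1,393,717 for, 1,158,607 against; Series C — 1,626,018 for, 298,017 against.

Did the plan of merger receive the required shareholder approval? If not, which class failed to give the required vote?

Not approved — the Series B shares did not give the required vote.

Series A: 2/3 of 816486 = 544324; 544,324 required, 544,324 in favor — approved.
Series B: a majority of 2788376 is 1394189; 1,394,189 required, 1,393,717 in favor — not approved.
Series C: 2/3 of 2439027 = 1626018; 1,626,018 required, 1,626,018 in favor — approved.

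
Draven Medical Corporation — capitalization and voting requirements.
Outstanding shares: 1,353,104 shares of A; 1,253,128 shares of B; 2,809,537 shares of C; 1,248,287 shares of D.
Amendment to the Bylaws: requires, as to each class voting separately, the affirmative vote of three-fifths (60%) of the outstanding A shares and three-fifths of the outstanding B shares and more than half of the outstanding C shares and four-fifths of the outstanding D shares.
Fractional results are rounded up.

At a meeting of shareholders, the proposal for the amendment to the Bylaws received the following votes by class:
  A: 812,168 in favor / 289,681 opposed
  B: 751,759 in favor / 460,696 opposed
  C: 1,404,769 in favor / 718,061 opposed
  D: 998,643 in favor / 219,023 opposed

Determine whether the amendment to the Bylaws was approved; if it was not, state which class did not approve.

A: 3/5 of 1353104 = 811862.40, rounded up to 811863; 811,863 required, 812,168 in favor — approved.
B: 3/5 of 1253128 = 751876.80, rounded up to 751877; 751,877 required, 751,759 in favor — not approved.
C: a majority of 2809537 is 1404769; 1,404,769 required, 1,404,769 in favor — approved.
D: 4/5 of 1248287 = 998629.60, rounded up to 998630; 998,630 required, 998,643 in favor — approved.

Not approved — the B shares did not give the required vote.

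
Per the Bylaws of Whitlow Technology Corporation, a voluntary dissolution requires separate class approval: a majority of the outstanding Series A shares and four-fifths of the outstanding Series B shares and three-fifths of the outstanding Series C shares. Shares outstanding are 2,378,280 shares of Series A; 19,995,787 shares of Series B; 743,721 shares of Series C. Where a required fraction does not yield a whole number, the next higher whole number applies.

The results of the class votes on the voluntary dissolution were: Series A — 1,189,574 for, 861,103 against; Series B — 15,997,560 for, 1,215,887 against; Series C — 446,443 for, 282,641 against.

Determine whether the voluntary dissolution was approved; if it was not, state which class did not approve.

Approved — every class gave the required vote.

Series A: a majority of 2378280 is 1189141; 1,189,141 required, 1,189,574 in favor — approved.
Series B: 4/5 of 19995787 = 15996629.60, rounded up to 15996630; 15,996,630 required, 15,997,560 in favor — approved.
Series C: 3/5 of 743721 = 446232.60, rounded up to 446233; 446,233 required, 446,443 in favor — approved.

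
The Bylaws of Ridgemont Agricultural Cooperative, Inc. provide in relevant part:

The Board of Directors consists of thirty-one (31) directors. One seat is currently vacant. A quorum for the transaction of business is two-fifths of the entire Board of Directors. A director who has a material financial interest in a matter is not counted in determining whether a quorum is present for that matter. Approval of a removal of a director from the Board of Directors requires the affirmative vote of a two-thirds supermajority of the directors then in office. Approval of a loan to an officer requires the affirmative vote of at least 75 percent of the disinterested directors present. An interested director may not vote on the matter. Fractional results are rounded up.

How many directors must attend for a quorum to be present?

2/5 of 31 = 12.40, rounded up to 13.

13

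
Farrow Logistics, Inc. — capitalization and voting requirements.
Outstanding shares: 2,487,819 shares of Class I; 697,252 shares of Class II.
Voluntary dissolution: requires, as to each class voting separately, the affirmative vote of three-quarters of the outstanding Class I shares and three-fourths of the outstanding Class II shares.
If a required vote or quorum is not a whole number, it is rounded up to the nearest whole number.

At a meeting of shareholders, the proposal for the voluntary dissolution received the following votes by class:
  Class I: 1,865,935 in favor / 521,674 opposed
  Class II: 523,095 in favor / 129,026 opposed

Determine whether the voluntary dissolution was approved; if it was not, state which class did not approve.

Approved — every class gave the required vote.

Class I: 3/4 of 2487819 = 1865864.25, rounded up to 1865865; 1,865,865 required, 1,865,935 in favor — approved.
Class II: 3/4 of 697252 = 522939; 522,939 required, 523,095 in favor — approved.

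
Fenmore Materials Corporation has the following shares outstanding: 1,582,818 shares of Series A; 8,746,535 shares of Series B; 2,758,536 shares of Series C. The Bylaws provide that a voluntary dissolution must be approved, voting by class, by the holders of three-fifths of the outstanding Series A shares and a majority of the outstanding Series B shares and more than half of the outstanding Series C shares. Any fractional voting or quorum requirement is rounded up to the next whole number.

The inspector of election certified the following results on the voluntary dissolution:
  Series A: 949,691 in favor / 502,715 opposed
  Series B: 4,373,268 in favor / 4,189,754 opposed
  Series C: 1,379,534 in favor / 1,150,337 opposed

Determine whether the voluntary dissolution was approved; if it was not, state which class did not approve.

Approved — every class gave the required vote.

Series A: 3/5 of 1582818 = 949690.80, rounded up to 949691; 949,691 required, 949,691 in favor — approved.
Series B: a majority of 8746535 is 4373268; 4,373,268 required, 4,373,268 in favor — approved.
Series C: a majority of 2758536 is 1379269; 1,379,269 required, 1,379,534 in favor — approved.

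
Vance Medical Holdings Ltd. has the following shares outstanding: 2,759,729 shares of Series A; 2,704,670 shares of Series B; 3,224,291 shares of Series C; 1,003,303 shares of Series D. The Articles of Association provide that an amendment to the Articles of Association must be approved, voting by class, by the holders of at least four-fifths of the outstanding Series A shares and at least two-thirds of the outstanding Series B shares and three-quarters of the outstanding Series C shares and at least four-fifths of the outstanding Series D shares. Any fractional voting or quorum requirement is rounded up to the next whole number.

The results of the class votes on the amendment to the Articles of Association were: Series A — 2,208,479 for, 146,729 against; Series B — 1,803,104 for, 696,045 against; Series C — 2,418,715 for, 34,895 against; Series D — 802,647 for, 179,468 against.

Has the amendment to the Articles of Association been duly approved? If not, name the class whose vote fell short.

Series A: 4/5 of 2759729 = 2207783.20, rounded up to 2207784; 2,207,784 required, 2,208,479 in favor — approved.
Series B: 2/3 of 2704670 = 1803113.33, rounded up to 1803114; 1,803,114 required, 1,803,104 in favor — not approved.
Series C: 3/4 of 3224291 = 2418218.25, rounded up to 2418219; 2,418,219 required, 2,418,715 in favor — approved.
Series D: 4/5 of 1003303 = 802642.40, rounded up to 802643; 802,643 required, 802,647 in favor — approved.

Not approved — the Series B shares did not give the required vote.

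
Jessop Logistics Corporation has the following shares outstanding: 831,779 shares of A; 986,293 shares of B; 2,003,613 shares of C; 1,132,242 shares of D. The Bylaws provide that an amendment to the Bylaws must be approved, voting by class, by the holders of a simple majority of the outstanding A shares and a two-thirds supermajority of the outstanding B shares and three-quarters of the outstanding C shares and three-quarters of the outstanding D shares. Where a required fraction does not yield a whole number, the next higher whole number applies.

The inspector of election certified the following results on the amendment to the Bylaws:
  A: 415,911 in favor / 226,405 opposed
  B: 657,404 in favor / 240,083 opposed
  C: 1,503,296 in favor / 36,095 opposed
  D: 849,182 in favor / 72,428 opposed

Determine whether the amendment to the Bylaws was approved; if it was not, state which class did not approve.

Not approved — the B shares did not give the required vote.

A: a majority of 831779 is 415890; 415,890 required, 415,911 in favor — approved.
B: 2/3 of 986293 = 657528.67, rounded up to 657529; 657,529 required, 657,404 in favor — not approved.
C: 3/4 of 2003613 = 1502709.75, rounded up to 1502710; 1,502,710 required, 1,503,296 in favor — approved.
D: 3/4 of 1132242 = 849181.50, rounded up to 849182; 849,182 required, 849,182 in favor — approved.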